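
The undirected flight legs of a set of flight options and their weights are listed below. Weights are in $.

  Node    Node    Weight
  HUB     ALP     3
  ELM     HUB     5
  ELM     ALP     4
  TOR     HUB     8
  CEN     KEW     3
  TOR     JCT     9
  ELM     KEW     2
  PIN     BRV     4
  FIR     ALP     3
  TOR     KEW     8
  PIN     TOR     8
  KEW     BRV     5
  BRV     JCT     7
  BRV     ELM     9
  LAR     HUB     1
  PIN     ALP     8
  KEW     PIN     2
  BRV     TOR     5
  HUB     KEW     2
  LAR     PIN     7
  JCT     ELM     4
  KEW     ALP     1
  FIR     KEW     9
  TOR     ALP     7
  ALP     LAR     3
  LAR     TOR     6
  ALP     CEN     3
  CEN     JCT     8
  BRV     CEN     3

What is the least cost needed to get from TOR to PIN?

Enumerating some paths:
TOR–PIN: 8 = 8
TOR–ALP–KEW–PIN: 7+1+2 = 10
TOR–BRV–PIN: 5+4 = 9
TOR–KEW–PIN: 8+2 = 10
The minimum is $8 via TOR–PIN.

$8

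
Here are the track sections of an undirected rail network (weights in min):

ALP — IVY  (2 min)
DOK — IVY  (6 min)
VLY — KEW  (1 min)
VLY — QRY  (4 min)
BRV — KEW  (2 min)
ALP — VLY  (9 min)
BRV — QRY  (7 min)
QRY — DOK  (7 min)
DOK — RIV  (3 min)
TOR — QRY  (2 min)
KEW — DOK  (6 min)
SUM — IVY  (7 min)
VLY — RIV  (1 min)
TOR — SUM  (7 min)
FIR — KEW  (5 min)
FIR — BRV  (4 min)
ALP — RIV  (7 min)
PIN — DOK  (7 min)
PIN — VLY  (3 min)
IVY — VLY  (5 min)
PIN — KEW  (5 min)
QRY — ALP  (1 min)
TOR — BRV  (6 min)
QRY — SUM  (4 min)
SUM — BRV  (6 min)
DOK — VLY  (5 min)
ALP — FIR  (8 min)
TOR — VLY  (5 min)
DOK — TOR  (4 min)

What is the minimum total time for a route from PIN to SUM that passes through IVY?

15 min

Best PIN to IVY: PIN–VLY–IVY costing 8
Shortest IVY→SUM: IVY–SUM = 7
Total via IVY: 8 + 7 = 15 min.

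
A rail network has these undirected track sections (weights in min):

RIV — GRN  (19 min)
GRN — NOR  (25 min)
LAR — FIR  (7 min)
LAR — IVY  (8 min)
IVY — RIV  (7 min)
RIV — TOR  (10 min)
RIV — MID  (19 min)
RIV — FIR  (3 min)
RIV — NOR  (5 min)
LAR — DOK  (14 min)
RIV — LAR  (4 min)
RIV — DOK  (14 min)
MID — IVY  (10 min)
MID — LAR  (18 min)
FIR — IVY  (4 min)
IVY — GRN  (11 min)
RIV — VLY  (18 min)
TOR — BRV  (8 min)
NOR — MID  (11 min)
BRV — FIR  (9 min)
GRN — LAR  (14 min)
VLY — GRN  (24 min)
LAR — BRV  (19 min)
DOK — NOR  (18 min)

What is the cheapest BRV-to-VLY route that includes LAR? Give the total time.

38 min

Shortest BRV→LAR: BRV → FIR → LAR = 16
Best LAR to VLY: LAR → RIV → VLY costing 22
Total via LAR: 16 + 22 = 38 min.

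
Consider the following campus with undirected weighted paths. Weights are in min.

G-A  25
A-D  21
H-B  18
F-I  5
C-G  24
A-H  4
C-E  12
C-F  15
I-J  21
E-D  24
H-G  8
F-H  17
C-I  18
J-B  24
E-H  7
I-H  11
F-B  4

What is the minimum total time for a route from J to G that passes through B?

Shortest J→B: J–B = 24
Shortest B→G: B–H–G = 26
Total via B: 24 + 26 = 50 min.

50 min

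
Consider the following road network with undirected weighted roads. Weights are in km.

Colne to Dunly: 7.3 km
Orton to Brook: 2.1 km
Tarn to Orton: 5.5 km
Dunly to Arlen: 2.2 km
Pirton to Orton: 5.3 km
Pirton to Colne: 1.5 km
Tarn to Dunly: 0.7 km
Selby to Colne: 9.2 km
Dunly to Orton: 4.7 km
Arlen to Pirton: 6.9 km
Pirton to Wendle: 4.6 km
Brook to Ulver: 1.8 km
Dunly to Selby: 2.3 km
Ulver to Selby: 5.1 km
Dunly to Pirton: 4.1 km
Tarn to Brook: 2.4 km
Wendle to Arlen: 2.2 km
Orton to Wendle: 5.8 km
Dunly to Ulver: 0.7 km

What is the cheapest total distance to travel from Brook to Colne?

Settle nodes by increasing distance from Brook:
Brook: 0
Ulver: 1.8  (via Brook)
Orton: 2.1  (via Brook)
Tarn: 2.4  (via Brook)
Dunly: 2.5  (via Ulver)
Arlen: 4.7  (via Dunly)
Selby: 4.8  (via Dunly)
Pirton: 6.6  (via Dunly)
Wendle: 6.9  (via Arlen)
Colne: 8.1  (via Pirton)
Shortest route: Brook → Ulver → Dunly → Pirton → Colne = 8.1 km.

8.1 km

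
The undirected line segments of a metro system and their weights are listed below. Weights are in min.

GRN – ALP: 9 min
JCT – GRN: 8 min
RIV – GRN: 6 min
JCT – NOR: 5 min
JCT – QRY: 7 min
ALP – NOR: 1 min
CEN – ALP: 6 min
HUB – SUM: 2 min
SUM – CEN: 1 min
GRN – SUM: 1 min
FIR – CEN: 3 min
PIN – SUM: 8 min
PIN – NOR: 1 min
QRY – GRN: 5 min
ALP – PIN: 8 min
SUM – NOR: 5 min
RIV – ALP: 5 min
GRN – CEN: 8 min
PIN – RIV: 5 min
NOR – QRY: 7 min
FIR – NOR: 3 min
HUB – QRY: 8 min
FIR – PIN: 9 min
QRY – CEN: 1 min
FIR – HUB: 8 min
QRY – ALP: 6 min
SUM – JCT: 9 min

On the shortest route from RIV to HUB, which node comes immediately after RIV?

GRN

Enumerating some paths:
RIV - PIN - NOR - SUM - HUB: 5+1+5+2 = 13
RIV - ALP - NOR - SUM - HUB: 5+1+5+2 = 13
RIV - ALP - CEN - SUM - HUB: 5+6+1+2 = 14
RIV - GRN - SUM - HUB: 6+1+2 = 9
Cheapest is RIV - GRN - SUM - HUB at 9 min.
So from RIV the first move is to GRN.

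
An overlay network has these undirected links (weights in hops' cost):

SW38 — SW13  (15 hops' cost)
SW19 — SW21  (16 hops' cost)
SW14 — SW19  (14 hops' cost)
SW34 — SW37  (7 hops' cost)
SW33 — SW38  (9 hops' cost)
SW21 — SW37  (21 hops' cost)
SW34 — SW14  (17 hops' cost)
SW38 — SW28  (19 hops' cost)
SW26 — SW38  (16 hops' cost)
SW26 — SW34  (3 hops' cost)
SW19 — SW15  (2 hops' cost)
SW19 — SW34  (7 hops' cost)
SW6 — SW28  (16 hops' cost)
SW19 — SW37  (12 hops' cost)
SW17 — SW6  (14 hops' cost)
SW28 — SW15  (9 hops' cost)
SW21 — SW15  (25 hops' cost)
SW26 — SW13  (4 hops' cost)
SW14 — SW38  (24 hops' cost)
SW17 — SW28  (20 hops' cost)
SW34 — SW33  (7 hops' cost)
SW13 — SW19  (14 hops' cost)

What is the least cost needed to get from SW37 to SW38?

Enumerating some paths:
SW37–SW34–SW26–SW38: 7+3+16 = 26
SW37–SW19–SW34–SW33–SW38: 12+7+7+9 = 35
SW37–SW34–SW26–SW13–SW38: 7+3+4+15 = 29
SW37–SW34–SW33–SW38: 7+7+9 = 23
Cheapest is SW37–SW34–SW33–SW38 at 23 hops' cost.

23 hops' cost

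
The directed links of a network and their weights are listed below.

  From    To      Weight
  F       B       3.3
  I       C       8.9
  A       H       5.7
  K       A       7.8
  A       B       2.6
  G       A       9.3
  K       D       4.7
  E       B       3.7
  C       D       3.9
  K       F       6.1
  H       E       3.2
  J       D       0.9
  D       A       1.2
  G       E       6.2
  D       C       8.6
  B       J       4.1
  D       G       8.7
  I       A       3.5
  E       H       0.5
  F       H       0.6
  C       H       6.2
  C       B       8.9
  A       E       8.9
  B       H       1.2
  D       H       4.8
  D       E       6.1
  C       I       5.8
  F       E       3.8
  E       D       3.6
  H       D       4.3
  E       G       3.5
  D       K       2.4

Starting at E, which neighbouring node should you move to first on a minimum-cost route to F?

D

Compare a few routes:
E–D–K–F: 3.6+2.4+6.1 = 12.1
E–H–D–K–F: 0.5+4.3+2.4+6.1 = 13.3
The minimum is 12.1 via E–D–K–F.
So from E the first move is to D.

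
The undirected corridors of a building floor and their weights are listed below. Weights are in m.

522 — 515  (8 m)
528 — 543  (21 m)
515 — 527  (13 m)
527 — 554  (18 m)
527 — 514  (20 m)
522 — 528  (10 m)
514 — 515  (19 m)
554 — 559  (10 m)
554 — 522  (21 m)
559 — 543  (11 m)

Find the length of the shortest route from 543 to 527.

39 m

Candidate routes:
543 - 559 - 554 - 522 - 515 - 527: 11+10+21+8+13 = 63
543 - 559 - 554 - 527: 11+10+18 = 39
543 - 528 - 522 - 515 - 527: 21+10+8+13 = 52
The minimum is 39 m via 543 - 559 - 554 - 527.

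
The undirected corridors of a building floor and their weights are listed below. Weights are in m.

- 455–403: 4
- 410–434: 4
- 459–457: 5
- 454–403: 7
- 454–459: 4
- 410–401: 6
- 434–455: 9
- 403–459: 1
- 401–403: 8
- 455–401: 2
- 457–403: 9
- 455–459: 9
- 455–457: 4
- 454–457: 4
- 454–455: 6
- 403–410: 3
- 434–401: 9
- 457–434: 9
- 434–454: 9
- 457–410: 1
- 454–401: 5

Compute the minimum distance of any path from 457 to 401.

Enumerating some paths:
457–454–401: 4+5 = 9
457–410–403–455–401: 1+3+4+2 = 10
457–410–401: 1+6 = 7
457–455–401: 4+2 = 6
The minimum is 6 m via 457–455–401.

6 m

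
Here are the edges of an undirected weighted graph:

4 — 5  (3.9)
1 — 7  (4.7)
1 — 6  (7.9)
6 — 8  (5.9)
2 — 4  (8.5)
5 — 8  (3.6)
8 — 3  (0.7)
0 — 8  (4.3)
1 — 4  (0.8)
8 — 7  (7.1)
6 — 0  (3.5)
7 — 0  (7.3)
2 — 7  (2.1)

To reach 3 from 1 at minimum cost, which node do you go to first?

Candidate routes:
1 - 7 - 8 - 3: 4.7+7.1+0.7 = 12.5
1 - 4 - 5 - 8 - 3: 0.8+3.9+3.6+0.7 = 9
Cheapest is 1 - 4 - 5 - 8 - 3 at 9.
So from 1 the first move is to 4.

4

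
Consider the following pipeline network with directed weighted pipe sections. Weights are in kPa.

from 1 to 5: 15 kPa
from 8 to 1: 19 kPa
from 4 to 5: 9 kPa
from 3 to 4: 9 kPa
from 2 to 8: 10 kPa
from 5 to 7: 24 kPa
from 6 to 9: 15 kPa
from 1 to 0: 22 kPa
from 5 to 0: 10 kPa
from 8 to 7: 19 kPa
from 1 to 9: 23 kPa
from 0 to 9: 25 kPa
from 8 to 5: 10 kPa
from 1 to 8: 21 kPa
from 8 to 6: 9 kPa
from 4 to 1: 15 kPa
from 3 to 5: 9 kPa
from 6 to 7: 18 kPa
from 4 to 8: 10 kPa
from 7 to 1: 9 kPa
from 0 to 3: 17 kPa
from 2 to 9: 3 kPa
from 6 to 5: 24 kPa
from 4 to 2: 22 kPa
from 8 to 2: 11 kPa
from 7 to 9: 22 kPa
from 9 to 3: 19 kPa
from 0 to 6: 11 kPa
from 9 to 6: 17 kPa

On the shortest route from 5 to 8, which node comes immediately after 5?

0

Enumerating some paths:
5 - 7 - 1 - 8: 24+9+21 = 54
5 - 0 - 3 - 4 - 2 - 8: 10+17+9+22+10 = 68
5 - 0 - 3 - 4 - 8: 10+17+9+10 = 46
The minimum is 46 kPa via 5 - 0 - 3 - 4 - 8.
So from 5 the first move is to 0.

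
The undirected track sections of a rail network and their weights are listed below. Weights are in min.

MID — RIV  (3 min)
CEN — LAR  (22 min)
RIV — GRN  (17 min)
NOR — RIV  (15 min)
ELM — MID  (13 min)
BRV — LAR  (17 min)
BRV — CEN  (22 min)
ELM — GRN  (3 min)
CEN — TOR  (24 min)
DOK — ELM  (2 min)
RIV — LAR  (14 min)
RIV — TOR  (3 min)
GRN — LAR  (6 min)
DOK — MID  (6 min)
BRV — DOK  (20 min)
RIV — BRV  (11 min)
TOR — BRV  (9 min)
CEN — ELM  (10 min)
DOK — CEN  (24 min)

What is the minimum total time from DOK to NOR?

24 min

Compare a few routes:
DOK - ELM - GRN - LAR - RIV - NOR: 2+3+6+14+15 = 40
DOK - ELM - GRN - RIV - NOR: 2+3+17+15 = 37
DOK - MID - RIV - NOR: 6+3+15 = 24
DOK - ELM - MID - RIV - NOR: 2+13+3+15 = 33
Cheapest is DOK - MID - RIV - NOR at 24 min.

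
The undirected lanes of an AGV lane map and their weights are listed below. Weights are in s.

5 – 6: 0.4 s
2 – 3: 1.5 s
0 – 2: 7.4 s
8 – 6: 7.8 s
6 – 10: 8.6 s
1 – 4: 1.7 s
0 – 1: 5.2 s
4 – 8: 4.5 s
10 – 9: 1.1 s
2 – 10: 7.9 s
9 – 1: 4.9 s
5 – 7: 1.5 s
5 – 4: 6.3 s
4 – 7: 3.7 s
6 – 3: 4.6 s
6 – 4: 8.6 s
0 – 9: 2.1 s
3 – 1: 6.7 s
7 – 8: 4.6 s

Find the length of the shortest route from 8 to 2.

12.6 s

Settle nodes by increasing distance from 8:
8: 0
4: 4.5  (via 8)
7: 4.6  (via 8)
5: 6.1  (via 7)
1: 6.2  (via 4)
6: 6.5  (via 5)
3: 11.1  (via 6)
9: 11.1  (via 1)
0: 11.4  (via 1)
10: 12.2  (via 9)
2: 12.6  (via 3)
Shortest route: 8 → 7 → 5 → 6 → 3 → 2 = 12.6 s.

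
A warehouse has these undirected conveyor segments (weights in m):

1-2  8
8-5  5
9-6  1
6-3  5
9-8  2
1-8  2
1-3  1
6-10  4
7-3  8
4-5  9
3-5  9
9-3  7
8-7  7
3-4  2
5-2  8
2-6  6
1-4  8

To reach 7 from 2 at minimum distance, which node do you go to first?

Compare a few routes:
2–1–8–7: 8+2+7 = 17
2–6–9–8–7: 6+1+2+7 = 16
The minimum is 16 m via 2–6–9–8–7.
So from 2 the first move is to 6.

6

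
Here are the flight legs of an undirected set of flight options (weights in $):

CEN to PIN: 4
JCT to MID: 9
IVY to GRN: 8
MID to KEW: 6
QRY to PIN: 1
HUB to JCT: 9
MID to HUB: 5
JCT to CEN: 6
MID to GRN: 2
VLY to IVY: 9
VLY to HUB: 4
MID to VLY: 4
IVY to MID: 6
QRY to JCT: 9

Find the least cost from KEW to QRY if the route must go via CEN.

$26

Shortest KEW→CEN: KEW → MID → JCT → CEN = 21
Shortest CEN→QRY: CEN → PIN → QRY = 5
Total via CEN: 21 + 5 = $26.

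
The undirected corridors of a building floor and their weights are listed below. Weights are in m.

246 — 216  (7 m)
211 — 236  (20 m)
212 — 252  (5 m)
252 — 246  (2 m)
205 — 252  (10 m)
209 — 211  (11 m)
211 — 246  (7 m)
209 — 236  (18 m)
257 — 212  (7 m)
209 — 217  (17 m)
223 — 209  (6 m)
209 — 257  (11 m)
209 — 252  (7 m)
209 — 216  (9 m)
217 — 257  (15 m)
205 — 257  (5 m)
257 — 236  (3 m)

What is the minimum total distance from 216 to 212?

14 m

Shortest distances from 216:
216: 0
246: 7  (via 216)
209: 9  (via 216)
252: 9  (via 246)
211: 14  (via 246)
212: 14  (via 252)
Shortest route: 216–246–252–212 = 14 m.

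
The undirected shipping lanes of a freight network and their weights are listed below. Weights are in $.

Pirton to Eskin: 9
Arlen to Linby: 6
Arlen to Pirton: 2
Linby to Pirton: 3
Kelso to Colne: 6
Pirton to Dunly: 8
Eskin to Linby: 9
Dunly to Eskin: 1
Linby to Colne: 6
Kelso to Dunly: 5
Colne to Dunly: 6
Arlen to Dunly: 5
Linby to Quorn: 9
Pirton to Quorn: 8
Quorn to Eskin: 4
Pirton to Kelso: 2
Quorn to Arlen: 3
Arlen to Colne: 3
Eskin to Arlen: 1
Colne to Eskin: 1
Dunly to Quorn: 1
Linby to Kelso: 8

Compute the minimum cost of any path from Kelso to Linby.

$5

Candidate routes:
Kelso–Pirton–Linby: 2+3 = 5
Kelso–Linby: 8 = 8
Kelso–Pirton–Arlen–Linby: 2+2+6 = 10
Kelso–Dunly–Eskin–Arlen–Pirton–Linby: 5+1+1+2+3 = 12
The minimum is $5 via Kelso–Pirton–Linby.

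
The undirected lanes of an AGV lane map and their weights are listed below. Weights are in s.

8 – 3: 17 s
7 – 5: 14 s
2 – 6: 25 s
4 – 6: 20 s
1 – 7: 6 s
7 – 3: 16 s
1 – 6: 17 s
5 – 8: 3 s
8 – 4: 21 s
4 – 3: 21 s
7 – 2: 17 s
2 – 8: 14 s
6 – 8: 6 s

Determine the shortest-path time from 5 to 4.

Settle nodes by increasing distance from 5:
5: 0
8: 3  (via 5)
6: 9  (via 8)
7: 14  (via 5)
2: 17  (via 8)
1: 20  (via 7)
3: 20  (via 8)
4: 24  (via 8)
Shortest route: 5–8–4 = 24 s.

24 s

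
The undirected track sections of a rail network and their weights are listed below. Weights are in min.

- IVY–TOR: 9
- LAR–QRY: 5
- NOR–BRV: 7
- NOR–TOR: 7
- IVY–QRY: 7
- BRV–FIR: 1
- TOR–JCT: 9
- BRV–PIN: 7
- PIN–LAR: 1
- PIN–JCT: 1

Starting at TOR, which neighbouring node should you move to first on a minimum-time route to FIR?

NOR

Compare a few routes:
TOR → JCT → PIN → BRV → FIR: 9+1+7+1 = 18
TOR → NOR → BRV → FIR: 7+7+1 = 15
TOR → IVY → QRY → LAR → PIN → BRV → FIR: 9+7+5+1+7+1 = 30
The minimum is 15 min via TOR → NOR → BRV → FIR.
So from TOR the first move is to NOR.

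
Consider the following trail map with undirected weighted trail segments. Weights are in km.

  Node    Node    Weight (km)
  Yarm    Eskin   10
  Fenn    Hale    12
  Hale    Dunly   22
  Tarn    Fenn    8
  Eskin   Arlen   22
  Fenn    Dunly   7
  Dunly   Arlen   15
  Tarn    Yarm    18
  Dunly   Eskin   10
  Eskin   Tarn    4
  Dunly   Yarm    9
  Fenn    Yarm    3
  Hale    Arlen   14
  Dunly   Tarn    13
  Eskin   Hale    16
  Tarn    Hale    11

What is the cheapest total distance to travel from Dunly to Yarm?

Shortest distances from Dunly:
Dunly: 0
Fenn: 7  (via Dunly)
Yarm: 9  (via Dunly)
Shortest route: Dunly–Yarm = 9 km.

9 km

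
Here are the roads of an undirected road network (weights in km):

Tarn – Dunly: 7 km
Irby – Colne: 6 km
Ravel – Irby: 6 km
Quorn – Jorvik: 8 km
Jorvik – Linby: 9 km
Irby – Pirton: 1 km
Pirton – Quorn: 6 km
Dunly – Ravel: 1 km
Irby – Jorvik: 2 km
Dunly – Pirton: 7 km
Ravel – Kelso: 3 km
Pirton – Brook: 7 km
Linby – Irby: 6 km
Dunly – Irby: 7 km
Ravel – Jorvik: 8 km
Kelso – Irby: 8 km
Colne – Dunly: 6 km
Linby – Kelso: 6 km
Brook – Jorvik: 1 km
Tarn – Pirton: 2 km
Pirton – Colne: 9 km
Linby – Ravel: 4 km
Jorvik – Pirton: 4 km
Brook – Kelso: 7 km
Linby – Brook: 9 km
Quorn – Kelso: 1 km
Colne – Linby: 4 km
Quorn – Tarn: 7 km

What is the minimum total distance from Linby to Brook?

Settle nodes by increasing distance from Linby:
Linby: 0
Colne: 4  (via Linby)
Ravel: 4  (via Linby)
Dunly: 5  (via Ravel)
Kelso: 6  (via Linby)
Irby: 6  (via Linby)
Pirton: 7  (via Irby)
Quorn: 7  (via Kelso)
Jorvik: 8  (via Irby)
Tarn: 9  (via Pirton)
Brook: 9  (via Linby)
Shortest route: Linby–Brook = 9 km.

9 km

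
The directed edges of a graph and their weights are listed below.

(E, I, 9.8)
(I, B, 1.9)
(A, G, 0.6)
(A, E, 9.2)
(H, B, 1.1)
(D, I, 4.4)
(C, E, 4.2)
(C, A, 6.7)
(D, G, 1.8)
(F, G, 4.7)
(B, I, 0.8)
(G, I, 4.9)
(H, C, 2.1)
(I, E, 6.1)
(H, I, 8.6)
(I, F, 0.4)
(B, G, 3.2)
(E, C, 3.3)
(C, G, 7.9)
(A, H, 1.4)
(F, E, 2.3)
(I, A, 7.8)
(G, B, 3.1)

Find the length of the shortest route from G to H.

13.1

Compare a few routes:
G → I → A → H: 4.9+7.8+1.4 = 14.1
G → B → I → A → H: 3.1+0.8+7.8+1.4 = 13.1
Cheapest is G → B → I → A → H at 13.1.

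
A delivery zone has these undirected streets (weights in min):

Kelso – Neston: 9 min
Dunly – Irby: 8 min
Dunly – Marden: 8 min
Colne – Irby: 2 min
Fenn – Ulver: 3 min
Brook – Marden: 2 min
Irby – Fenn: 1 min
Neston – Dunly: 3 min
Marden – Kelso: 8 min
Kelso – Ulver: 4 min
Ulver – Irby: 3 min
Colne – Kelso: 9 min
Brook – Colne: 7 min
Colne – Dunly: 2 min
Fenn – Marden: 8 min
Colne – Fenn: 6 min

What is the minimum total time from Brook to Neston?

12 min

Compare a few routes:
Brook - Marden - Dunly - Neston: 2+8+3 = 13
Brook - Colne - Dunly - Neston: 7+2+3 = 12
Cheapest is Brook - Colne - Dunly - Neston at 12 min.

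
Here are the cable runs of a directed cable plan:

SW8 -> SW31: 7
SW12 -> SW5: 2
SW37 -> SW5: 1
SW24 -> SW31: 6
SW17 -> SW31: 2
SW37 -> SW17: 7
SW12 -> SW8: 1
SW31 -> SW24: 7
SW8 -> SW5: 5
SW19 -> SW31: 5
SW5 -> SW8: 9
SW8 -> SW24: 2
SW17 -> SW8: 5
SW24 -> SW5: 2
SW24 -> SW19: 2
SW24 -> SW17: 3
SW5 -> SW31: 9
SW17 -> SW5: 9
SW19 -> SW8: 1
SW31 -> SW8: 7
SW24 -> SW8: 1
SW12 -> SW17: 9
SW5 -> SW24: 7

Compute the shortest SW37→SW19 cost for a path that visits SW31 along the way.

Best SW37 to SW31: SW37 → SW17 → SW31 costing 9
Shortest SW31→SW19: SW31 → SW24 → SW19 = 9
Total via SW31: 9 + 9 = 18.

18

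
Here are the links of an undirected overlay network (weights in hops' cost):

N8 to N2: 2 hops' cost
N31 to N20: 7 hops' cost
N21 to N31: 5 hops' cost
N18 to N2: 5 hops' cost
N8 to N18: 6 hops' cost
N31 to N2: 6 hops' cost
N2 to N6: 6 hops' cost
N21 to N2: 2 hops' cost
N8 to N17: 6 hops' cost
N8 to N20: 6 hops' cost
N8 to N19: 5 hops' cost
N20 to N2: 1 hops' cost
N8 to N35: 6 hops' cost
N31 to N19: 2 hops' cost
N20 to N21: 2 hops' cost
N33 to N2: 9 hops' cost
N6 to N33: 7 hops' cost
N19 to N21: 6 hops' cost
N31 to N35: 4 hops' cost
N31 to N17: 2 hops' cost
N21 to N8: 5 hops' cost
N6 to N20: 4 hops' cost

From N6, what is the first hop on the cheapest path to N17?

Enumerating some paths:
N6 - N20 - N2 - N8 - N17: 4+1+2+6 = 13
N6 - N20 - N2 - N21 - N31 - N17: 4+1+2+5+2 = 14
N6 - N2 - N8 - N17: 6+2+6 = 14
The minimum is 13 hops' cost via N6 - N20 - N2 - N8 - N17.
So from N6 the first move is to N20.

N20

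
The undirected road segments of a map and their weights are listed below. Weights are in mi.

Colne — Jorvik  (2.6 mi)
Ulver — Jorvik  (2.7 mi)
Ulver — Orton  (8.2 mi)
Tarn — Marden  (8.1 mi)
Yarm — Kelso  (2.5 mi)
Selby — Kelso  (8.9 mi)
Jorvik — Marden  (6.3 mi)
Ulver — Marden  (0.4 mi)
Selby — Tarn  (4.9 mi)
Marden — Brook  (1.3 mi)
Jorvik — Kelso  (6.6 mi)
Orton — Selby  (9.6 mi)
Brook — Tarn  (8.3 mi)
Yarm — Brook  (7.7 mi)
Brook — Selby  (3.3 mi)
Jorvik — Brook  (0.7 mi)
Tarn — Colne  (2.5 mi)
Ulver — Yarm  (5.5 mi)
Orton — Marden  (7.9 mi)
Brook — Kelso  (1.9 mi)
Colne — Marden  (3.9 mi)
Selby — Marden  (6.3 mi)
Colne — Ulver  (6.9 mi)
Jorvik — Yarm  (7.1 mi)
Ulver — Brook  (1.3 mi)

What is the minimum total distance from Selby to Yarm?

7.7 mi

Shortest distances from Selby:
Selby: 0
Brook: 3.3  (via Selby)
Jorvik: 4  (via Brook)
Ulver: 4.6  (via Brook)
Marden: 4.6  (via Brook)
Tarn: 4.9  (via Selby)
Kelso: 5.2  (via Brook)
Colne: 6.6  (via Jorvik)
Yarm: 7.7  (via Kelso)
Shortest route: Selby → Brook → Kelso → Yarm = 7.7 mi.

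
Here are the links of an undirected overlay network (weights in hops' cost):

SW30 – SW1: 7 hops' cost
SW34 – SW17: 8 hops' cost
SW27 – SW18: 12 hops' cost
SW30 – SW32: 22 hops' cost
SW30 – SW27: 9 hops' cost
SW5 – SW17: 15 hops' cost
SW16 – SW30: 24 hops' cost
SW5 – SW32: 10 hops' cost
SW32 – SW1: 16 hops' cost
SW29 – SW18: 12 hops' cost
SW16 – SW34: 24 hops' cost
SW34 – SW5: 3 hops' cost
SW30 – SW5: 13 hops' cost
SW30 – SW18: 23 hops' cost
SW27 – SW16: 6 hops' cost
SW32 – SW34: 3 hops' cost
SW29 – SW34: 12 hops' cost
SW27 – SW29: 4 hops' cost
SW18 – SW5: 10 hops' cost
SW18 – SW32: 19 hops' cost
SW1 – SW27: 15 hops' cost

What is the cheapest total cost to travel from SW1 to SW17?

27 hops' cost

Candidate routes:
SW1–SW32–SW34–SW17: 16+3+8 = 27
SW1–SW30–SW5–SW34–SW17: 7+13+3+8 = 31
SW1–SW30–SW5–SW17: 7+13+15 = 35
The minimum is 27 hops' cost via SW1–SW32–SW34–SW17.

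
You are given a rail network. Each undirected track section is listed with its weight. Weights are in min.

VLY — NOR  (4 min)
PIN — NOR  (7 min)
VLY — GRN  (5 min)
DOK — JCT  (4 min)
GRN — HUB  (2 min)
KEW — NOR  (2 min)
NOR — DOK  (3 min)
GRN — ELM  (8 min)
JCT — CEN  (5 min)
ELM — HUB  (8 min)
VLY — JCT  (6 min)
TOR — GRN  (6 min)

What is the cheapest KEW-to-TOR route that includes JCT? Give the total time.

Best KEW to JCT: KEW → NOR → DOK → JCT costing 9
Best JCT to TOR: JCT → VLY → GRN → TOR costing 17
Total via JCT: 9 + 17 = 26 min.

26 min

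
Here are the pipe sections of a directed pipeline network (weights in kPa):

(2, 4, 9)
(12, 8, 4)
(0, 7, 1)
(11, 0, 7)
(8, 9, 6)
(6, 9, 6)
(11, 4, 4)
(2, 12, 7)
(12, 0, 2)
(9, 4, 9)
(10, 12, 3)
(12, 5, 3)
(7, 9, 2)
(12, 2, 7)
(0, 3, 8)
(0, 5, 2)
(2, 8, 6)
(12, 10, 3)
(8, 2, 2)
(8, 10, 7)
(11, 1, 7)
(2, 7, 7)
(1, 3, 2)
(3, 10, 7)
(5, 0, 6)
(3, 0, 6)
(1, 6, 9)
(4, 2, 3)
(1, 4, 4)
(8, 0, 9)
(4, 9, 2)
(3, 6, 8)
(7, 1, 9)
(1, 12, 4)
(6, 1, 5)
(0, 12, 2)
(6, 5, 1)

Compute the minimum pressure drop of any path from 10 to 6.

Enumerating some paths:
10–12–0–3–6: 3+2+8+8 = 21
10–12–0–7–1–6: 3+2+1+9+9 = 24
The minimum is 21 kPa via 10–12–0–3–6.

21 kPa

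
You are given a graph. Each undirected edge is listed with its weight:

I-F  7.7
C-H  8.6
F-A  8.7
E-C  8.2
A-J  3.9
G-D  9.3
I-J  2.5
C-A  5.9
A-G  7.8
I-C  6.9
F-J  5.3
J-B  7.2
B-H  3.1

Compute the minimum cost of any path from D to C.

23

Candidate routes:
D - G - A - C: 9.3+7.8+5.9 = 23
D - G - A - J - I - C: 9.3+7.8+3.9+2.5+6.9 = 30.4
D - G - A - J - B - H - C: 9.3+7.8+3.9+7.2+3.1+8.6 = 39.9
The minimum is 23 via D - G - A - C.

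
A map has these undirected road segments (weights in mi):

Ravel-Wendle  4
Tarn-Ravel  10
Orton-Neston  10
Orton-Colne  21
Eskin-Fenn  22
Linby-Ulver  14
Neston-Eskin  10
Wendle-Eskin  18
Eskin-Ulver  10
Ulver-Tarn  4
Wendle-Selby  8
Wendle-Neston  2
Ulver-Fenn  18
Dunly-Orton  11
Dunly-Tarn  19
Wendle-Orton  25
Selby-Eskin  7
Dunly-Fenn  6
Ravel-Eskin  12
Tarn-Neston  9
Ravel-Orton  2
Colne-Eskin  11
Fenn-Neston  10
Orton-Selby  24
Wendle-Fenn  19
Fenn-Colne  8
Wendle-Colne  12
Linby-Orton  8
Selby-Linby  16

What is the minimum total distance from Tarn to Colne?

Enumerating some paths:
Tarn - Neston - Fenn - Colne: 9+10+8 = 27
Tarn - Neston - Wendle - Colne: 9+2+12 = 23
Tarn - Ravel - Wendle - Colne: 10+4+12 = 26
Tarn - Ulver - Eskin - Colne: 4+10+11 = 25
Cheapest is Tarn - Neston - Wendle - Colne at 23 mi.

23 mi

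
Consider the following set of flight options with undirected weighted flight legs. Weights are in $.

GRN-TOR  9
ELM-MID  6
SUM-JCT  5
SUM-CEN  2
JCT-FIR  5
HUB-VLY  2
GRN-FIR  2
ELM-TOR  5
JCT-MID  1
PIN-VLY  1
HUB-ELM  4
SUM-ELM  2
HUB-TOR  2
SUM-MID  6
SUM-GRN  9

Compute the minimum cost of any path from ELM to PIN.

Shortest distances from ELM:
ELM: 0
SUM: 2  (via ELM)
HUB: 4  (via ELM)
CEN: 4  (via SUM)
TOR: 5  (via ELM)
MID: 6  (via ELM)
VLY: 6  (via HUB)
PIN: 7  (via VLY)
Shortest route: ELM → HUB → VLY → PIN = $7.

$7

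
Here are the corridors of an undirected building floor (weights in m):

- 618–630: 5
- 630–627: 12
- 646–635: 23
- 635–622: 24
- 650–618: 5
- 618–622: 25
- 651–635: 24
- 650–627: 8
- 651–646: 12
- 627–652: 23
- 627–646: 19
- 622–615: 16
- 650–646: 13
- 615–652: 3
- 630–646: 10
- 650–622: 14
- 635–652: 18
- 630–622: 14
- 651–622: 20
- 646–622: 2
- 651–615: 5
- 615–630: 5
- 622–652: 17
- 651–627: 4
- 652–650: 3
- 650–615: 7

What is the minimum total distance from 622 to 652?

17 m

Candidate routes:
622 → 652: 17 = 17
622 → 646 → 650 → 652: 2+13+3 = 18
Cheapest is 622 → 652 at 17 m.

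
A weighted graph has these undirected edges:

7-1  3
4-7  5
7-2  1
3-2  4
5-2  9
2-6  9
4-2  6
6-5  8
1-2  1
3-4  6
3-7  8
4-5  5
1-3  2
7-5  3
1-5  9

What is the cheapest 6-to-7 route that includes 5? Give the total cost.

11

Shortest 6→5: 6 → 5 = 8
Shortest 5→7: 5 → 7 = 3
Total via 5: 8 + 3 = 11.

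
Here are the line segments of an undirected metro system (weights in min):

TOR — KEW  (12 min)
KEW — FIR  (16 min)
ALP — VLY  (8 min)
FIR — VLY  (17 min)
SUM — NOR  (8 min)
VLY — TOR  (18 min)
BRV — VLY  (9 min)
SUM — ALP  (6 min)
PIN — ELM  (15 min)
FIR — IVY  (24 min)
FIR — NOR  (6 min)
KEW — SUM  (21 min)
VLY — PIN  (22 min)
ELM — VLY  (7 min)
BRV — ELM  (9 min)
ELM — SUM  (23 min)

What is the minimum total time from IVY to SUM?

38 min

Shortest distances from IVY:
IVY: 0
FIR: 24  (via IVY)
NOR: 30  (via FIR)
SUM: 38  (via NOR)
Shortest route: IVY → FIR → NOR → SUM = 38 min.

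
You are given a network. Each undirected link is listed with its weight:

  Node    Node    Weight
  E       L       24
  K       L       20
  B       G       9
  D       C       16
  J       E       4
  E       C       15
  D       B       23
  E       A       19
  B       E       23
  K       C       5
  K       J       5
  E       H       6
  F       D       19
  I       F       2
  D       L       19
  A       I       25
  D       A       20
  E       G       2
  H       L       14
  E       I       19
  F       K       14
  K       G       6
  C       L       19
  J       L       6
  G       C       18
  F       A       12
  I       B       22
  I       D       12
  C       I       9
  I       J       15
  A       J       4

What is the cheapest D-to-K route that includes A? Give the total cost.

Best D to A: D–A costing 20
Best A to K: A–J–K costing 9
Total via A: 20 + 9 = 29.

29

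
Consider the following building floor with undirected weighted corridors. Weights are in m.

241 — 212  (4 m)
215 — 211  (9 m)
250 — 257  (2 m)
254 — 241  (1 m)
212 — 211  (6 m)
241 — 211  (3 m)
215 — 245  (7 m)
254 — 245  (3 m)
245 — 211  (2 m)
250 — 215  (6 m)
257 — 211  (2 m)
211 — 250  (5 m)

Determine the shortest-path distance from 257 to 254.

Candidate routes:
257 - 211 - 241 - 254: 2+3+1 = 6
257 - 250 - 211 - 241 - 254: 2+5+3+1 = 11
257 - 211 - 245 - 254: 2+2+3 = 7
Cheapest is 257 - 211 - 241 - 254 at 6 m.

6 m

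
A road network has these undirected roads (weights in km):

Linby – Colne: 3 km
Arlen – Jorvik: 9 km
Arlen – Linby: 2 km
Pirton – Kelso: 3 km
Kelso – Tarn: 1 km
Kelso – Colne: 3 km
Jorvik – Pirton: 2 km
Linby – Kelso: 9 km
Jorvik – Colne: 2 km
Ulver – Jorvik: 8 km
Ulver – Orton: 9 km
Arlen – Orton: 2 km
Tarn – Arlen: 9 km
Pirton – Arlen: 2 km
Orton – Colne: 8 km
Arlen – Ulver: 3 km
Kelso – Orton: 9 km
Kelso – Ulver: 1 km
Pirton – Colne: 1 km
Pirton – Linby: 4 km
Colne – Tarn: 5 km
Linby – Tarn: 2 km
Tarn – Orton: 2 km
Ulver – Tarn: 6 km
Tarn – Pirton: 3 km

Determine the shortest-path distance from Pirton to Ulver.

4 km

Settle nodes by increasing distance from Pirton:
Pirton: 0
Colne: 1  (via Pirton)
Jorvik: 2  (via Pirton)
Arlen: 2  (via Pirton)
Tarn: 3  (via Pirton)
Kelso: 3  (via Pirton)
Orton: 4  (via Arlen)
Ulver: 4  (via Kelso)
Shortest route: Pirton–Kelso–Ulver = 4 km.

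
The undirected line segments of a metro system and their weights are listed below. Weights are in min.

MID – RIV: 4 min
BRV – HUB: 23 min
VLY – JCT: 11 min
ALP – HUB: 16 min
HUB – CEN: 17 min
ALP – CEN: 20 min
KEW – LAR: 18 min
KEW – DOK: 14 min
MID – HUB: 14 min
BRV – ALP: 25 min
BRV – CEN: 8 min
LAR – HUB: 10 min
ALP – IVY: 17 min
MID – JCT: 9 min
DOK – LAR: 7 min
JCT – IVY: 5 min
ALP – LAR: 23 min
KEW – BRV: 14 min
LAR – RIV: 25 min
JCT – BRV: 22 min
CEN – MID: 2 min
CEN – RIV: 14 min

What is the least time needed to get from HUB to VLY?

34 min

Shortest distances from HUB:
HUB: 0
LAR: 10  (via HUB)
MID: 14  (via HUB)
ALP: 16  (via HUB)
CEN: 16  (via MID)
DOK: 17  (via LAR)
RIV: 18  (via MID)
JCT: 23  (via MID)
BRV: 23  (via HUB)
IVY: 28  (via JCT)
KEW: 28  (via LAR)
VLY: 34  (via JCT)
Shortest route: HUB → MID → JCT → VLY = 34 min.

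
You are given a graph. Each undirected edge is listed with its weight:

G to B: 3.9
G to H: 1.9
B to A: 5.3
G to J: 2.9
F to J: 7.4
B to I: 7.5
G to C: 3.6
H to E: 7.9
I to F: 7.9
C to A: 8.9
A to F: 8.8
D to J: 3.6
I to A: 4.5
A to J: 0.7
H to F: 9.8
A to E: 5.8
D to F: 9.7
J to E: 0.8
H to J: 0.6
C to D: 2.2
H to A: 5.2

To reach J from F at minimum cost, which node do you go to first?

Candidate routes:
F - J: 7.4 = 7.4
F - A - J: 8.8+0.7 = 9.5
F - H - J: 9.8+0.6 = 10.4
F - I - A - J: 7.9+4.5+0.7 = 13.1
Cheapest is F - J at 7.4.
So from F the first move is to J.

J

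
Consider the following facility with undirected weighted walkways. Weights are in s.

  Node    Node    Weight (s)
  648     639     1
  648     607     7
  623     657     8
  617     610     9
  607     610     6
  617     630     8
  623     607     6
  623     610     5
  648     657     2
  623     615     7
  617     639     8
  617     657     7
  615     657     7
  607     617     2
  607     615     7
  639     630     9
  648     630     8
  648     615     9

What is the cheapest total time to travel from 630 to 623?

16 s

Compare a few routes:
630 → 648 → 657 → 623: 8+2+8 = 18
630 → 617 → 607 → 623: 8+2+6 = 16
Cheapest is 630 → 617 → 607 → 623 at 16 s.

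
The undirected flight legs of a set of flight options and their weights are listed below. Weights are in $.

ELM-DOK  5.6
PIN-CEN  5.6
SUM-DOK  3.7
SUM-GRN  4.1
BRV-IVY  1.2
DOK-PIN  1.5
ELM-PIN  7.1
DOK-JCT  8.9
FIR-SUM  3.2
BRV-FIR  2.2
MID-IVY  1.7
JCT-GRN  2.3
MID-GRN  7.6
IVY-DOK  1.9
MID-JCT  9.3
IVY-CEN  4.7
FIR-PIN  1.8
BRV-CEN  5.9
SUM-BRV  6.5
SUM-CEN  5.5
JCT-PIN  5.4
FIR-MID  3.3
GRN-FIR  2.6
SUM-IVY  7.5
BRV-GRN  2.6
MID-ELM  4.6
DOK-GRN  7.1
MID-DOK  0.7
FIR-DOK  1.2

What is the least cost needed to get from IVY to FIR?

Running Dijkstra from IVY:
IVY: 0
BRV: 1.2  (via IVY)
MID: 1.7  (via IVY)
DOK: 1.9  (via IVY)
FIR: 3.1  (via DOK)
Shortest route: IVY → DOK → FIR = $3.1.

$3.1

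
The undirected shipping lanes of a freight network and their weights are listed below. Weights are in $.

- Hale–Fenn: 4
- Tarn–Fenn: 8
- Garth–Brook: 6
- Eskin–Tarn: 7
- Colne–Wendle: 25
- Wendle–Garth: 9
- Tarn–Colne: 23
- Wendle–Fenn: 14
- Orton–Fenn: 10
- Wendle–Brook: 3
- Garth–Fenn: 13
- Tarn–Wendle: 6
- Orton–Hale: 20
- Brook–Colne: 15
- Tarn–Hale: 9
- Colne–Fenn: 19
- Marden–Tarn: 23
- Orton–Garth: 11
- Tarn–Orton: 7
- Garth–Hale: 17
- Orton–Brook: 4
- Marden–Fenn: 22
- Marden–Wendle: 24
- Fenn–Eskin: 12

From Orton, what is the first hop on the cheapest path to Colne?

Brook

Compare a few routes:
Orton → Brook → Colne: 4+15 = 19
Orton → Tarn → Colne: 7+23 = 30
Orton → Fenn → Colne: 10+19 = 29
Orton → Tarn → Wendle → Brook → Colne: 7+6+3+15 = 31
The minimum is $19 via Orton → Brook → Colne.
So from Orton the first move is to Brook.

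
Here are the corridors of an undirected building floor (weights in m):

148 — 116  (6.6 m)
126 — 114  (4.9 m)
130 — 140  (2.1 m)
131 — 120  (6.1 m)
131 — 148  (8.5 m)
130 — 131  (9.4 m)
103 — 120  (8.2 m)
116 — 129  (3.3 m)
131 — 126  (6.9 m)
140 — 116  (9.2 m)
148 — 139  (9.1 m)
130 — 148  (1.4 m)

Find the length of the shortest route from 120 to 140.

17.6 m

Compare a few routes:
120–131–148–116–140: 6.1+8.5+6.6+9.2 = 30.4
120–131–130–140: 6.1+9.4+2.1 = 17.6
120–131–148–130–140: 6.1+8.5+1.4+2.1 = 18.1
120–131–130–148–116–140: 6.1+9.4+1.4+6.6+9.2 = 32.7
The minimum is 17.6 m via 120–131–130–140.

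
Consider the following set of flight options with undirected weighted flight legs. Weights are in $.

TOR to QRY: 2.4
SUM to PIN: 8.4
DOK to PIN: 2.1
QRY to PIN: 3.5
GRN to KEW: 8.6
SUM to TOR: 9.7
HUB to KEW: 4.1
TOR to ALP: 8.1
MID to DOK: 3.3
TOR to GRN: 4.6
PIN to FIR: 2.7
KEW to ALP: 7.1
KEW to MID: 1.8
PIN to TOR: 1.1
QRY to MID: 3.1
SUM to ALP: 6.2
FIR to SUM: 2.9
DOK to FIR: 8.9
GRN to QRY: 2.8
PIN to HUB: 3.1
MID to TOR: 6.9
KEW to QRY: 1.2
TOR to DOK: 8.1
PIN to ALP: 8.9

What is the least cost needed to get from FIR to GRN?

$8.4

Settle nodes by increasing distance from FIR:
FIR: 0
PIN: 2.7  (via FIR)
SUM: 2.9  (via FIR)
TOR: 3.8  (via PIN)
DOK: 4.8  (via PIN)
HUB: 5.8  (via PIN)
QRY: 6.2  (via PIN)
KEW: 7.4  (via QRY)
MID: 8.1  (via DOK)
GRN: 8.4  (via TOR)
Shortest route: FIR → PIN → TOR → GRN = $8.4.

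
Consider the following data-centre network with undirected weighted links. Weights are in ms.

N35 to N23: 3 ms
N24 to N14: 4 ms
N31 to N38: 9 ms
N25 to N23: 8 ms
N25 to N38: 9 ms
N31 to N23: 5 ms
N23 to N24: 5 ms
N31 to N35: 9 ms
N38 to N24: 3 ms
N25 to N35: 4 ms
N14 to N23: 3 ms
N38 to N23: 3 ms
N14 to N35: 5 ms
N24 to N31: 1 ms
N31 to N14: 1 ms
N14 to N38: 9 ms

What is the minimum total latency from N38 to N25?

Compare a few routes:
N38 → N23 → N35 → N25: 3+3+4 = 10
N38 → N25: 9 = 9
N38 → N24 → N31 → N14 → N35 → N25: 3+1+1+5+4 = 14
N38 → N23 → N25: 3+8 = 11
The minimum is 9 ms via N38 → N25.

9 ms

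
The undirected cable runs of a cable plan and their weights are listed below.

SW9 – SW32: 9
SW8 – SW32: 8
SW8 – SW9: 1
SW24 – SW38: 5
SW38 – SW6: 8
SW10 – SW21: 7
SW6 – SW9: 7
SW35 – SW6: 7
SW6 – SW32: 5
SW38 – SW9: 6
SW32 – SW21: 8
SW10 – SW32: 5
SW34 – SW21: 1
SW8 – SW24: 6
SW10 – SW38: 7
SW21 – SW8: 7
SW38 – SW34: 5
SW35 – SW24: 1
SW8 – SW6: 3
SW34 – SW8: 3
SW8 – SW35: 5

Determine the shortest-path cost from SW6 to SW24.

8

Shortest distances from SW6:
SW6: 0
SW8: 3  (via SW6)
SW9: 4  (via SW8)
SW32: 5  (via SW6)
SW34: 6  (via SW8)
SW35: 7  (via SW6)
SW21: 7  (via SW34)
SW24: 8  (via SW35)
Shortest route: SW6 → SW35 → SW24 = 8.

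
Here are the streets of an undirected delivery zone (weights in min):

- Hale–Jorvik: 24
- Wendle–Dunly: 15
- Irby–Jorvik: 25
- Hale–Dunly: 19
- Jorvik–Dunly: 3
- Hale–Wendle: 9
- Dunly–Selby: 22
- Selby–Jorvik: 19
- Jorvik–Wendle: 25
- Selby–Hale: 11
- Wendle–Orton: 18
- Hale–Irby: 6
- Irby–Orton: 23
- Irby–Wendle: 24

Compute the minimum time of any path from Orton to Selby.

38 min

Enumerating some paths:
Orton → Irby → Hale → Selby: 23+6+11 = 40
Orton → Wendle → Hale → Selby: 18+9+11 = 38
The minimum is 38 min via Orton → Wendle → Hale → Selby.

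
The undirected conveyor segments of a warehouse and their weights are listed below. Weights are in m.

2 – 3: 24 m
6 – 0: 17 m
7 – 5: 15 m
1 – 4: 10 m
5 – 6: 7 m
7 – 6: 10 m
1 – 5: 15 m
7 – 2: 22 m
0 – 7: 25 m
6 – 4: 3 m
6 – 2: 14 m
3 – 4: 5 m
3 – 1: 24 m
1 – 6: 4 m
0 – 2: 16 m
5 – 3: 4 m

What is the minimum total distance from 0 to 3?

Compare a few routes:
0 - 6 - 4 - 3: 17+3+5 = 25
0 - 6 - 5 - 3: 17+7+4 = 28
0 - 6 - 1 - 4 - 3: 17+4+10+5 = 36
Cheapest is 0 - 6 - 4 - 3 at 25 m.

25 m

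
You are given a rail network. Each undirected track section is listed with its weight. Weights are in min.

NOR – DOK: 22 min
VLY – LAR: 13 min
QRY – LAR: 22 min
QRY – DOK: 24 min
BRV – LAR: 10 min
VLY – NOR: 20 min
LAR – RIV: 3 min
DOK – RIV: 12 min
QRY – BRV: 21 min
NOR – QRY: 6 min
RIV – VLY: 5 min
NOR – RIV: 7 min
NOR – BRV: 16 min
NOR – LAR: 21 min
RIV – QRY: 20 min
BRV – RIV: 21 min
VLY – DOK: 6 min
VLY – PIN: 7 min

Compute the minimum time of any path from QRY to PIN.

Candidate routes:
QRY–NOR–RIV–VLY–PIN: 6+7+5+7 = 25
QRY–NOR–VLY–PIN: 6+20+7 = 33
QRY–RIV–VLY–PIN: 20+5+7 = 32
The minimum is 25 min via QRY–NOR–RIV–VLY–PIN.

25 min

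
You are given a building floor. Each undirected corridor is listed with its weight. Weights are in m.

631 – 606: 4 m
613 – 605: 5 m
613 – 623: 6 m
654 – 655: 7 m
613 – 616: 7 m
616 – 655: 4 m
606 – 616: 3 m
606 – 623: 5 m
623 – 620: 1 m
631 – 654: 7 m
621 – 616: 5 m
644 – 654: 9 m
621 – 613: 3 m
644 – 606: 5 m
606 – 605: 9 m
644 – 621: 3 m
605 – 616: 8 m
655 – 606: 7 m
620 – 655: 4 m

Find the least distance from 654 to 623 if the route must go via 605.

30 m

Shortest 654→605: 654–655–616–605 = 19
Best 605 to 623: 605–613–623 costing 11
Total via 605: 19 + 11 = 30 m.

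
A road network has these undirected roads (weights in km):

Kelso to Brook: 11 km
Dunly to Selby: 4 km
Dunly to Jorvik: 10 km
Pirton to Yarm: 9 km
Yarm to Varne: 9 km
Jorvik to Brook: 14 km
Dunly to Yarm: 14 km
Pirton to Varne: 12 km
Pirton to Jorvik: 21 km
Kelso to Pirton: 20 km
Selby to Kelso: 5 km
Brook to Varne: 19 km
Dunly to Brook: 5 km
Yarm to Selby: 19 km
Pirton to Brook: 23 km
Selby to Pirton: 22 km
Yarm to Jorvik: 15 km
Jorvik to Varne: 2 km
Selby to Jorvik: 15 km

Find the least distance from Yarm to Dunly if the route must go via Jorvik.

Shortest Yarm→Jorvik: Yarm → Varne → Jorvik = 11
Best Jorvik to Dunly: Jorvik → Dunly costing 10
Total via Jorvik: 11 + 10 = 21 km.

21 km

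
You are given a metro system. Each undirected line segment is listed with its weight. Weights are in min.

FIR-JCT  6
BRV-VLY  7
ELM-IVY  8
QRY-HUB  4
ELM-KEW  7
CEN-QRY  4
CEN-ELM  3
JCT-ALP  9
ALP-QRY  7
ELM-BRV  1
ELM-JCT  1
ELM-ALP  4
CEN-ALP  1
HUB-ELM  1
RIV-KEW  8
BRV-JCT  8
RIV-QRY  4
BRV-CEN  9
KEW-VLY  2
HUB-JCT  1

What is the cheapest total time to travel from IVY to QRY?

Shortest distances from IVY:
IVY: 0
ELM: 8  (via IVY)
BRV: 9  (via ELM)
JCT: 9  (via ELM)
HUB: 9  (via ELM)
CEN: 11  (via ELM)
ALP: 12  (via ELM)
QRY: 13  (via HUB)
Shortest route: IVY–ELM–HUB–QRY = 13 min.

13 min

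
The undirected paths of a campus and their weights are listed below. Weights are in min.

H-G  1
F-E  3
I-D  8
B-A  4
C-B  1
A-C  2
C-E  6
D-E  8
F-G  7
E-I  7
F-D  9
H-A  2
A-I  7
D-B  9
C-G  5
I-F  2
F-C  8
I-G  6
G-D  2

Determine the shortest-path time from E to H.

10 min

Compare a few routes:
E - C - A - H: 6+2+2 = 10
E - D - G - H: 8+2+1 = 11
E - F - G - H: 3+7+1 = 11
Cheapest is E - C - A - H at 10 min.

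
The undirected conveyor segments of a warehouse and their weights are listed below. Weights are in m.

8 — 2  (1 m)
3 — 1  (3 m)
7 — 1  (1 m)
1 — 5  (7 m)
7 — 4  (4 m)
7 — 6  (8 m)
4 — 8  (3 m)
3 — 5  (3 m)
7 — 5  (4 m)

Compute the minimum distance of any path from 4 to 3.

Enumerating some paths:
4–7–1–5–3: 4+1+7+3 = 15
4–7–1–3: 4+1+3 = 8
4–7–5–3: 4+4+3 = 11
4–7–5–1–3: 4+4+7+3 = 18
Cheapest is 4–7–1–3 at 8 m.

8 m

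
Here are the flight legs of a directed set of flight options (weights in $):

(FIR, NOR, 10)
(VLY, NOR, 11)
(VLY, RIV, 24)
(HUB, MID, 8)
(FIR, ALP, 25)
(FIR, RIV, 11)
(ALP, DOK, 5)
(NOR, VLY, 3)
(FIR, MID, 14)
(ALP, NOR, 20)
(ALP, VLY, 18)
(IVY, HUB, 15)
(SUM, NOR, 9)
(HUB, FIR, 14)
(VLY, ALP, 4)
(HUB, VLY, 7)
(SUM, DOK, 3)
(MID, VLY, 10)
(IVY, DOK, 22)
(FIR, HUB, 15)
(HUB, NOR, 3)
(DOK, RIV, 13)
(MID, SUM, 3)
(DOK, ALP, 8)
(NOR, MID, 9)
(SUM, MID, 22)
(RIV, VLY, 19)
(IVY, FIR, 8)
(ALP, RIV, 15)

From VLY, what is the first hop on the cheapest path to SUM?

NOR

Compare a few routes:
VLY - ALP - NOR - MID - SUM: 4+20+9+3 = 36
VLY - NOR - MID - SUM: 11+9+3 = 23
The minimum is $23 via VLY - NOR - MID - SUM.
So from VLY the first move is to NOR.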